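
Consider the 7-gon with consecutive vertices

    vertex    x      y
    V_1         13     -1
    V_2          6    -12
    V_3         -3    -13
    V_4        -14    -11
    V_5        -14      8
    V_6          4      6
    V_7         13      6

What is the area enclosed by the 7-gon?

Apply Gauss's area formula: 2A = Σ (x_i·y_{i+1} − x_{i+1}·y_i), indices taken mod 7.
Cross-terms: -150, -114, -149, -266, -116, -54, -91  ⇒  Σ = -940
Area = |Σ|/2 = 470.

470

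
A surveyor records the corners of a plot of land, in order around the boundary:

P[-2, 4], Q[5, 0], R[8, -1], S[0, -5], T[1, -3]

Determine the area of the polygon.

31

Apply the shoelace formula: 2A = Σ (x_i·y_{i+1} − x_{i+1}·y_i), indices taken mod 5.
Cross-terms: -20, -5, -40, 5, -2  ⇒  Σ = -62
Area = |Σ|/2 = 31.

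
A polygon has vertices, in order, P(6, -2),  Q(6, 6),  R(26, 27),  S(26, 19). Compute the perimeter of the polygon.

|PQ| = √((0)² + (8)²) = √64 = 8
|QR| = √((20)² + (21)²) = √841 = 29
|RS| = √((0)² + (-8)²) = √64 = 8
|SP| = √((-20)² + (-21)²) = √841 = 29
Perimeter = 8 + 29 + 8 + 29 = 74.

74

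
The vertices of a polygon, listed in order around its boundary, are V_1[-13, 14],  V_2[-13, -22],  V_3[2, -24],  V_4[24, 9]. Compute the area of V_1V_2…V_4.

935.5

Apply the shoelace formula: 2A = Σ (x_i·y_{i+1} − x_{i+1}·y_i), indices taken mod 4.
Σ = (468) + (356) + (594) + (453) = 1871
Area = |Σ|/2 = 935.5.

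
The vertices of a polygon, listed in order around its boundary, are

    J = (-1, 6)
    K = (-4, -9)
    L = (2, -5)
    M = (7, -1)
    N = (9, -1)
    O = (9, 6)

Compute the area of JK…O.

Cross-terms: 33, 38, 33, 2, 63, 60  ⇒  Σ = 229
Area = |Σ|/2 = 114.5.

114.5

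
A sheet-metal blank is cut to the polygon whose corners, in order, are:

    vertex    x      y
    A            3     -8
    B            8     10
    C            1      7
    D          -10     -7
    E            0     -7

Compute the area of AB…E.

A→B: (3)(10) − (8)(-8) = 94
B→C: (8)(7) − (1)(10) = 46
C→D: (1)(-7) − (-10)(7) = 63
D→E: (-10)(-7) − (0)(-7) = 70
E→A: (0)(-8) − (3)(-7) = 21
Σ = 294
Area = |Σ|/2 = 147.

147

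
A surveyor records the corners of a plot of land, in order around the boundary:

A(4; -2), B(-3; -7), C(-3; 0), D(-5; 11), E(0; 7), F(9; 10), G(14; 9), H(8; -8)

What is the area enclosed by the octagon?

Σ = (-34) + (-21) + (-33) + (-35) + (-63) + (-59) + (-184) + (16) = -413
Area = |Σ|/2 = 206.5.

206.5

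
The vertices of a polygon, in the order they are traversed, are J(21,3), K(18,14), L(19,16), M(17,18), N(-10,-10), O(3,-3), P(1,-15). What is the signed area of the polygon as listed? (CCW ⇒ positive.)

Apply the shoelace formula: 2A = Σ (x_i·y_{i+1} − x_{i+1}·y_i), indices taken mod 7.
Cross-terms: 240, 22, 70, 10, 60, -42, 318  ⇒  Σ = 678
Signed area = Σ/2 = 339 (positive ⇒ counter-clockwise traversal).

339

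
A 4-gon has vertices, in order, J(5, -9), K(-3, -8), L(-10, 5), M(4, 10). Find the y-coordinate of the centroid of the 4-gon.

77/184

Apply Gauss's area formula. First the cross-terms c_i = x_i·y_{i+1} − x_{i+1}·y_i:
  -67, -95, -120, -86  ⇒  2A = -368, A = -184.
Then Σ (y_i + y_{i+1})·c_i = -462, so ȳ = -462 / (6·(-184)) = 77/184.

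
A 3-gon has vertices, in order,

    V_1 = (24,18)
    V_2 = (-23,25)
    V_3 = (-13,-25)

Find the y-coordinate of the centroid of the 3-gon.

Apply the shoelace (surveyor's) formula. First the cross-terms c_i = x_i·y_{i+1} − x_{i+1}·y_i:
  1014, 900, 366  ⇒  2A = 2280, A = 1140.
Then Σ (y_i + y_{i+1})·c_i = 41040, so ȳ = 41040 / (6·1140) = 6.

6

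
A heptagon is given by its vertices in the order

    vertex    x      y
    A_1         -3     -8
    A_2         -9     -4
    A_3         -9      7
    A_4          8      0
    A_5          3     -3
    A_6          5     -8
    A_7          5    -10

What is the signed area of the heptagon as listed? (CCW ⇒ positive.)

Apply the shoelace (surveyor's) formula: 2A = Σ (x_i·y_{i+1} − x_{i+1}·y_i), indices taken mod 7.
Σ = (-60) + (-99) + (-56) + (-24) + (-9) + (-10) + (-70) = -328
Signed area = Σ/2 = -164 (negative ⇒ clockwise traversal).

-164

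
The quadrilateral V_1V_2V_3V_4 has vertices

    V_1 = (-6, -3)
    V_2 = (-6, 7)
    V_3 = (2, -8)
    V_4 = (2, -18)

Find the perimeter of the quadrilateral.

|V_1V_2| = √((0)² + (10)²) = √100 = 10
|V_2V_3| = √((8)² + (-15)²) = √289 = 17
|V_3V_4| = √((0)² + (-10)²) = √100 = 10
|V_4V_1| = √((-8)² + (15)²) = √289 = 17
Perimeter = 10 + 17 + 10 + 17 = 54.

54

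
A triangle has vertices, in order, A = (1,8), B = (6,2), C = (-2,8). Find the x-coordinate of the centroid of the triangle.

5/3

Apply the shoelace (surveyor's) formula. First the cross-terms c_i = x_i·y_{i+1} − x_{i+1}·y_i:
  -46, 52, -24  ⇒  2A = -18, A = -9.
Then Σ (x_i + x_{i+1})·c_i = -90, so x̄ = -90 / (6·(-9)) = 5/3.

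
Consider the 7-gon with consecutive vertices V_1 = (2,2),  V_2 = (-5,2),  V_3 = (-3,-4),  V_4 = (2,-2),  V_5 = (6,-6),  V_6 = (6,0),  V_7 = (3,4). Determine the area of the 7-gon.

56

V_1→V_2: (2)(2) − (-5)(2) = 14
V_2→V_3: (-5)(-4) − (-3)(2) = 26
V_3→V_4: (-3)(-2) − (2)(-4) = 14
V_4→V_5: (2)(-6) − (6)(-2) = 0
V_5→V_6: (6)(0) − (6)(-6) = 36
V_6→V_7: (6)(4) − (3)(0) = 24
V_7→V_1: (3)(2) − (2)(4) = -2
Σ = 112
Area = |Σ|/2 = 56.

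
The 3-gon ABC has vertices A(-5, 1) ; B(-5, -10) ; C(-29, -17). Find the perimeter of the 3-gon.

|AB| = √((0)² + (-11)²) = √121 = 11
|BC| = √((-24)² + (-7)²) = √625 = 25
|CA| = √((24)² + (18)²) = √900 = 30
Perimeter = 11 + 25 + 30 = 66.

66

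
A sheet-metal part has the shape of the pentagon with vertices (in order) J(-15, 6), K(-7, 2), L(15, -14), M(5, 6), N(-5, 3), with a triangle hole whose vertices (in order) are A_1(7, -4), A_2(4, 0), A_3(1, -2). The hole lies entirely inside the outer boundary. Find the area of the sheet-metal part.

141

Outer boundary:
Apply the shoelace formula: 2A = Σ (x_i·y_{i+1} − x_{i+1}·y_i), indices taken mod 5.
Cross-terms: 12, 68, 160, 45, 15  ⇒  Σ = 300
Area = |Σ|/2 = 150.
Hole:
Σ = (16) + (-8) + (10) = 18
Area = |Σ|/2 = 9.
Net area = 150 − 9 = 141.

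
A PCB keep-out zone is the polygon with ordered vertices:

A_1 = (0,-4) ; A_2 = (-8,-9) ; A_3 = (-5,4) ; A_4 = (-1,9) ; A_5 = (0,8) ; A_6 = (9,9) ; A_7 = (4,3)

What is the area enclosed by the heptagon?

127.5

Apply Gauss's area formula: 2A = Σ (x_i·y_{i+1} − x_{i+1}·y_i), indices taken mod 7.
A_1→A_2: (0)(-9) − (-8)(-4) = -32
A_2→A_3: (-8)(4) − (-5)(-9) = -77
A_3→A_4: (-5)(9) − (-1)(4) = -41
A_4→A_5: (-1)(8) − (0)(9) = -8
A_5→A_6: (0)(9) − (9)(8) = -72
A_6→A_7: (9)(3) − (4)(9) = -9
A_7→A_1: (4)(-4) − (0)(3) = -16
Σ = -255
Area = |Σ|/2 = 127.5.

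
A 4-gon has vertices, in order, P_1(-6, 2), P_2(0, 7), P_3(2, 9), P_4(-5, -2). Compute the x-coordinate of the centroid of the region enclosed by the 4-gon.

Apply the shoelace formula. First the cross-terms c_i = x_i·y_{i+1} − x_{i+1}·y_i:
  -42, -14, 41, -22  ⇒  2A = -37, A = -18.5.
Then Σ (x_i + x_{i+1})·c_i = 343, so x̄ = 343 / (6·(-18.5)) = -343/111.

-343/111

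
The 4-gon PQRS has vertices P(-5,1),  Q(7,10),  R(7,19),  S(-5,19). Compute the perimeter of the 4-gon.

|PQ| = √((12)² + (9)²) = √225 = 15
|QR| = √((0)² + (9)²) = √81 = 9
|RS| = √((-12)² + (0)²) = √144 = 12
|SP| = √((0)² + (-18)²) = √324 = 18
Perimeter = 15 + 9 + 12 + 18 = 54.

54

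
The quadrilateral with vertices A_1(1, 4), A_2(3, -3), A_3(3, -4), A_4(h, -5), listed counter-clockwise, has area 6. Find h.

The doubled signed area Σ (x_i y_{i+1} − x_{i+1} y_i) is linear in h.
With h=0 it equals -28; the coefficient of h is 8 (from the two edges through A_4).
So 8·h + -28 = 2·6 = 12 ⇒ h = 5.

5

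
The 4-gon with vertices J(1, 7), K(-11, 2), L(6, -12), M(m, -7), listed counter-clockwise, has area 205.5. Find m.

13

The doubled signed area Σ (x_i y_{i+1} − x_{i+1} y_i) is linear in m.
With m=0 it equals 164; the coefficient of m is 19 (from the two edges through M).
So 19·m + 164 = 2·205.5 = 411 ⇒ m = 13.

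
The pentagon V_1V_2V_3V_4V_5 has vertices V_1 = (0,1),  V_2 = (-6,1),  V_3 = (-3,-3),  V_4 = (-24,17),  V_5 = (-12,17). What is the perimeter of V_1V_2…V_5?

|V_1V_2| = √((-6)² + (0)²) = √36 = 6
|V_2V_3| = √((3)² + (-4)²) = √25 = 5
|V_3V_4| = √((-21)² + (20)²) = √841 = 29
|V_4V_5| = √((12)² + (0)²) = √144 = 12
|V_5V_1| = √((12)² + (-16)²) = √400 = 20
Perimeter = 6 + 5 + 29 + 12 + 20 = 72.

72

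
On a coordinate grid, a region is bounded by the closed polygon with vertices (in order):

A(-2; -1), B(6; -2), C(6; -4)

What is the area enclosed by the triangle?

Apply the shoelace formula: 2A = Σ (x_i·y_{i+1} − x_{i+1}·y_i), indices taken mod 3.
Σ = (10) + (-12) + (-14) = -16
Area = |Σ|/2 = 8.

8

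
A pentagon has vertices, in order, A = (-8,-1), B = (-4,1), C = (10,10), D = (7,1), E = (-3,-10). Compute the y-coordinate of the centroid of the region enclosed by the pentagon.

-40/133

Apply the shoelace formula. First the cross-terms c_i = x_i·y_{i+1} − x_{i+1}·y_i:
  -12, -50, -60, -67, -77  ⇒  2A = -266, A = -133.
Then Σ (y_i + y_{i+1})·c_i = 240, so ȳ = 240 / (6·(-133)) = -40/133.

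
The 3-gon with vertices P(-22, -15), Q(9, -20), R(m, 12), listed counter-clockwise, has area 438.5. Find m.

-14

The doubled signed area Σ (x_i y_{i+1} − x_{i+1} y_i) is linear in m.
With m=0 it equals 947; the coefficient of m is 5 (from the two edges through R).
So 5·m + 947 = 2·438.5 = 877 ⇒ m = -14.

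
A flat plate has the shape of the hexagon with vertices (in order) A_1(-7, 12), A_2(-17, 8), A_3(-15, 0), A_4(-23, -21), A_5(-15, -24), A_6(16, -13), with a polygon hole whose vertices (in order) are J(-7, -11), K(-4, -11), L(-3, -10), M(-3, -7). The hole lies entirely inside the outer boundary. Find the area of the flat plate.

742.5

Outer boundary:
Cross-terms: 148, 120, 315, 237, 579, 101  ⇒  Σ = 1500
Area = |Σ|/2 = 750.
Hole:
Cross-terms: 33, 7, -9, -16  ⇒  Σ = 15
Area = |Σ|/2 = 7.5.
Net area = 750 − 7.5 = 742.5.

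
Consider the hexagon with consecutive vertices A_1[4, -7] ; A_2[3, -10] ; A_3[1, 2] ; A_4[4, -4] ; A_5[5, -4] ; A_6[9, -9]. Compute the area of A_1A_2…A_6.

Apply the shoelace formula: 2A = Σ (x_i·y_{i+1} − x_{i+1}·y_i), indices taken mod 6.
Σ = (-19) + (16) + (-12) + (4) + (-9) + (-27) = -47
Area = |Σ|/2 = 23.5.

23.5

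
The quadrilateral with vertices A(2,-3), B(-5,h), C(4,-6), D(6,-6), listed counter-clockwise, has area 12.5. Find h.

Write out the shoelace sum; only the two edges meeting at B involve h:
2·Area = [(2·h − (-5)·(-3)) + ((-5)·(-6) − 4·h)] + 6
       = -2·h + 21 = 25
⇒ h = -2.

-2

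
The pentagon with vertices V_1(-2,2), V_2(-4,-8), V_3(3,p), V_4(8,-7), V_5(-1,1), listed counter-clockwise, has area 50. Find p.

Write out the shoelace sum; only the two edges meeting at V_3 involve p:
2·Area = [((-4)·p − 3·(-8)) + (3·(-7) − 8·p)] + 25
       = -12·p + 28 = 100
⇒ p = -6.

-6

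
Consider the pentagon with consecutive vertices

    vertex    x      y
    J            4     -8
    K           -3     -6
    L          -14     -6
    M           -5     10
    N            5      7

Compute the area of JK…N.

218.5

Σ = (-48) + (-66) + (-170) + (-85) + (-68) = -437
Area = |Σ|/2 = 218.5.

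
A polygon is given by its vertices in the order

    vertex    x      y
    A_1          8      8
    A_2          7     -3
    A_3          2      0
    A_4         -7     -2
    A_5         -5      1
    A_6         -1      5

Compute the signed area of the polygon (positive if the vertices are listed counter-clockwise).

Apply the shoelace (surveyor's) formula: 2A = Σ (x_i·y_{i+1} − x_{i+1}·y_i), indices taken mod 6.
Σ = (-80) + (6) + (-4) + (-17) + (-24) + (-48) = -167
Signed area = Σ/2 = -83.5 (negative ⇒ clockwise traversal).

-83.5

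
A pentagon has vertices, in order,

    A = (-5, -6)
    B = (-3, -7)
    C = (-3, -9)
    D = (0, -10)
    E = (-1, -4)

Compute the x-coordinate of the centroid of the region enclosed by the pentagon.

Apply Gauss's area formula. First the cross-terms c_i = x_i·y_{i+1} − x_{i+1}·y_i:
  17, 6, 30, -10, -14  ⇒  2A = 29, A = 14.5.
Then Σ (x_i + x_{i+1})·c_i = -168, so x̄ = -168 / (6·14.5) = -56/29.

-56/29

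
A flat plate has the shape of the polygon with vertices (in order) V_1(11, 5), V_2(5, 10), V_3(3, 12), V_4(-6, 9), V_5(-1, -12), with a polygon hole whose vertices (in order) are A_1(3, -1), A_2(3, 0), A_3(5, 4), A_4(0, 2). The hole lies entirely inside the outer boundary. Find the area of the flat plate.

Outer boundary:
Apply the surveyor's formula: 2A = Σ (x_i·y_{i+1} − x_{i+1}·y_i), indices taken mod 5.
Cross-terms: 85, 30, 99, 81, 127  ⇒  Σ = 422
Area = |Σ|/2 = 211.
Hole:
Cross-terms: 3, 12, 10, -6  ⇒  Σ = 19
Area = |Σ|/2 = 9.5.
Net area = 211 − 9.5 = 201.5.

201.5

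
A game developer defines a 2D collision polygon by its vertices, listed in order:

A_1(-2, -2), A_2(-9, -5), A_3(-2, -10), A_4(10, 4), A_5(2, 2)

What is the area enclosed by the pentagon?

88

Apply the shoelace (surveyor's) formula: 2A = Σ (x_i·y_{i+1} − x_{i+1}·y_i), indices taken mod 5.
Σ = (-8) + (80) + (92) + (12) + (0) = 176
Area = |Σ|/2 = 88.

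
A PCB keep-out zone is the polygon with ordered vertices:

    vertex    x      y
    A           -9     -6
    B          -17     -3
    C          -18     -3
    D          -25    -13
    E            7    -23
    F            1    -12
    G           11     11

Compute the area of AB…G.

431

Σ = (-75) + (-3) + (159) + (666) + (-61) + (143) + (33) = 862
Area = |Σ|/2 = 431.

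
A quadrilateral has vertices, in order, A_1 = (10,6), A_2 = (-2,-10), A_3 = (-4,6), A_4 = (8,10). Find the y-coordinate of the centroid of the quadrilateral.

Apply the surveyor's formula. First the cross-terms c_i = x_i·y_{i+1} − x_{i+1}·y_i:
  -88, -52, -88, -52  ⇒  2A = -280, A = -140.
Then Σ (y_i + y_{i+1})·c_i = -1680, so ȳ = -1680 / (6·(-140)) = 2.

2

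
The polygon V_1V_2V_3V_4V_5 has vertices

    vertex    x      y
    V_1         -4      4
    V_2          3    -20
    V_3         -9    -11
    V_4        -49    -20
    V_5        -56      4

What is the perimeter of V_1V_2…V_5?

158

|V_1V_2| = √((7)² + (-24)²) = √625 = 25
|V_2V_3| = √((-12)² + (9)²) = √225 = 15
|V_3V_4| = √((-40)² + (-9)²) = √1681 = 41
|V_4V_5| = √((-7)² + (24)²) = √625 = 25
|V_5V_1| = √((52)² + (0)²) = √2704 = 52
Perimeter = 25 + 15 + 41 + 25 + 52 = 158.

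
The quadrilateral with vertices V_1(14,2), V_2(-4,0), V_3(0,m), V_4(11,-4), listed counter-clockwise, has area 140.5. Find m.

The doubled signed area Σ (x_i y_{i+1} − x_{i+1} y_i) is linear in m.
With m=0 it equals 86; the coefficient of m is -15 (from the two edges through V_3).
So -15·m + 86 = 2·140.5 = 281 ⇒ m = -13.

-13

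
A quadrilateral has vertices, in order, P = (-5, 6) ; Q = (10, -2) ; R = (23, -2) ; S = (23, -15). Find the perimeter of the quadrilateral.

78

|PQ| = √((15)² + (-8)²) = √289 = 17
|QR| = √((13)² + (0)²) = √169 = 13
|RS| = √((0)² + (-13)²) = √169 = 13
|SP| = √((-28)² + (21)²) = √1225 = 35
Perimeter = 17 + 13 + 13 + 35 = 78.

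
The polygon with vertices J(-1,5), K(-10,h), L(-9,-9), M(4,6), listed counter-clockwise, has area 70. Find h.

Write out the shoelace sum; only the two edges meeting at K involve h:
2·Area = [((-1)·h − (-10)·5) + ((-10)·(-9) − (-9)·h)] + 8
       = 8·h + 148 = 140
⇒ h = -1.

-1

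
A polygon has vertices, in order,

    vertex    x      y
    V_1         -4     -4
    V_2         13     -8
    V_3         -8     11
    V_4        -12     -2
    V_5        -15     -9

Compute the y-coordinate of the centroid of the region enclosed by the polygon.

Apply the shoelace (surveyor's) formula. First the cross-terms c_i = x_i·y_{i+1} − x_{i+1}·y_i:
  84, 79, 148, 78, 24  ⇒  2A = 413, A = 206.5.
Then Σ (y_i + y_{i+1})·c_i = -609, so ȳ = -609 / (6·206.5) = -29/59.

-29/59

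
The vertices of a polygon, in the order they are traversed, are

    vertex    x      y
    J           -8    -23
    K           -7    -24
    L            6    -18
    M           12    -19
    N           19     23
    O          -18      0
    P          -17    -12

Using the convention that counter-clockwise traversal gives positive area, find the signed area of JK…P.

Apply the shoelace formula: 2A = Σ (x_i·y_{i+1} − x_{i+1}·y_i), indices taken mod 7.
Σ = (31) + (270) + (102) + (637) + (414) + (216) + (295) = 1965
Signed area = Σ/2 = 982.5 (positive ⇒ counter-clockwise traversal).

982.5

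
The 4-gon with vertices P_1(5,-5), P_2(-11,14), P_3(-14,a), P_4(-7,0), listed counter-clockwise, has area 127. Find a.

The doubled signed area Σ (x_i y_{i+1} − x_{i+1} y_i) is linear in a.
With a=0 it equals 246; the coefficient of a is -4 (from the two edges through P_3).
So -4·a + 246 = 2·127 = 254 ⇒ a = -2.

-2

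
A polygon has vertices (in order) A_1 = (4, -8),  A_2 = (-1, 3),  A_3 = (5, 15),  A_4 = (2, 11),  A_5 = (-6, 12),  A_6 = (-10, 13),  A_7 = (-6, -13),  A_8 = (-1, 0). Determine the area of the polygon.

167

Cross-terms: 4, -30, 25, 90, 42, 208, -13, 8  ⇒  Σ = 334
Area = |Σ|/2 = 167.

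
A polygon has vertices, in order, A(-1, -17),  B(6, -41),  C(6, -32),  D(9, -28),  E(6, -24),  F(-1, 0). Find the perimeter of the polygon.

86

|AB| = √((7)² + (-24)²) = √625 = 25
|BC| = √((0)² + (9)²) = √81 = 9
|CD| = √((3)² + (4)²) = √25 = 5
|DE| = √((-3)² + (4)²) = √25 = 5
|EF| = √((-7)² + (24)²) = √625 = 25
|FA| = √((0)² + (-17)²) = √289 = 17
Perimeter = 25 + 9 + 5 + 5 + 25 + 17 = 86.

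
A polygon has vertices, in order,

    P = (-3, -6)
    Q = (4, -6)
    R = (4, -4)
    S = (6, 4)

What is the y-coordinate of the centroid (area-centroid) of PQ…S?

Apply the shoelace formula. First the cross-terms c_i = x_i·y_{i+1} − x_{i+1}·y_i:
  42, 8, 40, -24  ⇒  2A = 66, A = 33.
Then Σ (y_i + y_{i+1})·c_i = -536, so ȳ = -536 / (6·33) = -268/99.

-268/99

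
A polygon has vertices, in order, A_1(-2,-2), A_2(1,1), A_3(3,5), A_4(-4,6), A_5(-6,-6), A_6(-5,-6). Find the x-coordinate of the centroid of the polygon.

Apply Gauss's area formula. First the cross-terms c_i = x_i·y_{i+1} − x_{i+1}·y_i:
  0, 2, 38, 60, 6, -2  ⇒  2A = 104, A = 52.
Then Σ (x_i + x_{i+1})·c_i = -682, so x̄ = -682 / (6·52) = -341/156.

-341/156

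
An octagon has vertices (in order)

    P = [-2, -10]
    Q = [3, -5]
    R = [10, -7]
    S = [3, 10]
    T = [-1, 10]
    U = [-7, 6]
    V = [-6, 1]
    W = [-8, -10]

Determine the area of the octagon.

225.5

Apply the shoelace formula: 2A = Σ (x_i·y_{i+1} − x_{i+1}·y_i), indices taken mod 8.
Σ = (40) + (29) + (121) + (40) + (64) + (29) + (68) + (60) = 451
Area = |Σ|/2 = 225.5.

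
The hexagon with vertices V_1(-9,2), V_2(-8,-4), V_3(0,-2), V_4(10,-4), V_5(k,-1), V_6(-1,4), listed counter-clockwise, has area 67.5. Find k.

The doubled signed area Σ (x_i y_{i+1} − x_{i+1} y_i) is linear in k.
With k=0 it equals 111; the coefficient of k is 8 (from the two edges through V_5).
So 8·k + 111 = 2·67.5 = 135 ⇒ k = 3.

3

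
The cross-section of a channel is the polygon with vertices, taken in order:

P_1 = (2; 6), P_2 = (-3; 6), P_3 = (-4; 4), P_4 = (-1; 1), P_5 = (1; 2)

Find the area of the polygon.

Apply the surveyor's formula: 2A = Σ (x_i·y_{i+1} − x_{i+1}·y_i), indices taken mod 5.
Cross-terms: 30, 12, 0, -3, 2  ⇒  Σ = 41
Area = |Σ|/2 = 20.5.

20.5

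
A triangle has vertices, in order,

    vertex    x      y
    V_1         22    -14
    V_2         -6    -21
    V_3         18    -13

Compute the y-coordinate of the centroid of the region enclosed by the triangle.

-16

Apply Gauss's area formula. First the cross-terms c_i = x_i·y_{i+1} − x_{i+1}·y_i:
  -546, 456, 34  ⇒  2A = -56, A = -28.
Then Σ (y_i + y_{i+1})·c_i = 2688, so ȳ = 2688 / (6·(-28)) = -16.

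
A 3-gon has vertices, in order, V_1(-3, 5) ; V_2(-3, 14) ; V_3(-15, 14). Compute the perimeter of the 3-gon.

36

|V_1V_2| = √((0)² + (9)²) = √81 = 9
|V_2V_3| = √((-12)² + (0)²) = √144 = 12
|V_3V_1| = √((12)² + (-9)²) = √225 = 15
Perimeter = 9 + 12 + 15 = 36.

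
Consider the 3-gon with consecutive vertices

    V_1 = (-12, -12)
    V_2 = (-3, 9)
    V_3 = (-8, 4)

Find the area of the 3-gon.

30

Apply the shoelace formula: 2A = Σ (x_i·y_{i+1} − x_{i+1}·y_i), indices taken mod 3.
V_1→V_2: (-12)(9) − (-3)(-12) = -144
V_2→V_3: (-3)(4) − (-8)(9) = 60
V_3→V_1: (-8)(-12) − (-12)(4) = 144
Σ = 60
Area = |Σ|/2 = 30.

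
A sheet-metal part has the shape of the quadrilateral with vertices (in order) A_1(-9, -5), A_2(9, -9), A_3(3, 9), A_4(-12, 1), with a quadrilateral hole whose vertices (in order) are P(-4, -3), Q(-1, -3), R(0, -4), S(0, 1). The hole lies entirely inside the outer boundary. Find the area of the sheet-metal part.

198.5

Outer boundary:
Σ = (126) + (108) + (111) + (69) = 414
Area = |Σ|/2 = 207.
Hole:
Apply the shoelace formula: 2A = Σ (x_i·y_{i+1} − x_{i+1}·y_i), indices taken mod 4.
P→Q: (-4)(-3) − (-1)(-3) = 9
Q→R: (-1)(-4) − (0)(-3) = 4
R→S: (0)(1) − (0)(-4) = 0
S→P: (0)(-3) − (-4)(1) = 4
Σ = 17
Area = |Σ|/2 = 8.5.
Net area = 207 − 8.5 = 198.5.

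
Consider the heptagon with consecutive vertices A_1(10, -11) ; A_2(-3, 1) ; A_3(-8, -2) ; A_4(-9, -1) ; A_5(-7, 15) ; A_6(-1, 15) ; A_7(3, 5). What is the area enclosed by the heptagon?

192

A_1→A_2: (10)(1) − (-3)(-11) = -23
A_2→A_3: (-3)(-2) − (-8)(1) = 14
A_3→A_4: (-8)(-1) − (-9)(-2) = -10
A_4→A_5: (-9)(15) − (-7)(-1) = -142
A_5→A_6: (-7)(15) − (-1)(15) = -90
A_6→A_7: (-1)(5) − (3)(15) = -50
A_7→A_1: (3)(-11) − (10)(5) = -83
Σ = -384
Area = |Σ|/2 = 192.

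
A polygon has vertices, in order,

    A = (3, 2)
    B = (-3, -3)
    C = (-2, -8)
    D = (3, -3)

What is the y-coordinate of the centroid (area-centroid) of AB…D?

-3

Apply Gauss's area formula. First the cross-terms c_i = x_i·y_{i+1} − x_{i+1}·y_i:
  -3, 18, 30, 15  ⇒  2A = 60, A = 30.
Then Σ (y_i + y_{i+1})·c_i = -540, so ȳ = -540 / (6·30) = -3.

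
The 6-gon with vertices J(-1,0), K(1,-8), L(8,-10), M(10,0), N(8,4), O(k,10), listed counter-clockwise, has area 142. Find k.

The doubled signed area Σ (x_i y_{i+1} − x_{i+1} y_i) is linear in k.
With k=0 it equals 292; the coefficient of k is -4 (from the two edges through O).
So -4·k + 292 = 2·142 = 284 ⇒ k = 2.

2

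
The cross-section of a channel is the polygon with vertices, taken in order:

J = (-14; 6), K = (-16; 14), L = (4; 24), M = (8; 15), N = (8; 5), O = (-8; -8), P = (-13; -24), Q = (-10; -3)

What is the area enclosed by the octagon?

495.5

Apply Gauss's area formula: 2A = Σ (x_i·y_{i+1} − x_{i+1}·y_i), indices taken mod 8.
Σ = (-100) + (-440) + (-132) + (-80) + (-24) + (88) + (-201) + (-102) = -991
Area = |Σ|/2 = 495.5.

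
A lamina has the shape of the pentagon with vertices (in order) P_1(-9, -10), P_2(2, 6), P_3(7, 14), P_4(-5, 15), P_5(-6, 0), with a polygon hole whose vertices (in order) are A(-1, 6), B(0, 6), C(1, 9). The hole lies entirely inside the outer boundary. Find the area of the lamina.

137

Outer boundary:
Apply Gauss's area formula: 2A = Σ (x_i·y_{i+1} − x_{i+1}·y_i), indices taken mod 5.
Σ = (-34) + (-14) + (175) + (90) + (60) = 277
Area = |Σ|/2 = 138.5.
Hole:
Apply the surveyor's formula: 2A = Σ (x_i·y_{i+1} − x_{i+1}·y_i), indices taken mod 3.
Σ = (-6) + (-6) + (15) = 3
Area = |Σ|/2 = 1.5.
Net area = 138.5 − 1.5 = 137.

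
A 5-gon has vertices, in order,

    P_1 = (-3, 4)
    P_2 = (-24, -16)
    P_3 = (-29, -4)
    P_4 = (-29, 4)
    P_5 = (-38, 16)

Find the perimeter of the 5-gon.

102

|P_1P_2| = √((-21)² + (-20)²) = √841 = 29
|P_2P_3| = √((-5)² + (12)²) = √169 = 13
|P_3P_4| = √((0)² + (8)²) = √64 = 8
|P_4P_5| = √((-9)² + (12)²) = √225 = 15
|P_5P_1| = √((35)² + (-12)²) = √1369 = 37
Perimeter = 29 + 13 + 8 + 15 + 37 = 102.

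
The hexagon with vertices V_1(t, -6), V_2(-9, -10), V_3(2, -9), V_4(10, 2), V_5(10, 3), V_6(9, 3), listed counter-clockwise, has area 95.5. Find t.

The doubled signed area Σ (x_i y_{i+1} − x_{i+1} y_i) is linear in t.
With t=0 it equals 100; the coefficient of t is -13 (from the two edges through V_1).
So -13·t + 100 = 2·95.5 = 191 ⇒ t = -7.

-7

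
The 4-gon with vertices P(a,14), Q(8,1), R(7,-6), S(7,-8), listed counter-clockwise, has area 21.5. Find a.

The doubled signed area Σ (x_i y_{i+1} − x_{i+1} y_i) is linear in a.
With a=0 it equals -83; the coefficient of a is 9 (from the two edges through P).
So 9·a + -83 = 2·21.5 = 43 ⇒ a = 14.

14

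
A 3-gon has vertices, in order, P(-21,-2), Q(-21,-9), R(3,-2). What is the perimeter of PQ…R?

56

|PQ| = √((0)² + (-7)²) = √49 = 7
|QR| = √((24)² + (7)²) = √625 = 25
|RP| = √((-24)² + (0)²) = √576 = 24
Perimeter = 7 + 25 + 24 = 56.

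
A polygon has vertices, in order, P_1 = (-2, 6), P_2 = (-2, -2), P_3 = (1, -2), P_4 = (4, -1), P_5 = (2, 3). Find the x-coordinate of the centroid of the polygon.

Apply the surveyor's formula. First the cross-terms c_i = x_i·y_{i+1} − x_{i+1}·y_i:
  16, 6, 7, 14, 18  ⇒  2A = 61, A = 30.5.
Then Σ (x_i + x_{i+1})·c_i = 49, so x̄ = 49 / (6·30.5) = 49/183.

49/183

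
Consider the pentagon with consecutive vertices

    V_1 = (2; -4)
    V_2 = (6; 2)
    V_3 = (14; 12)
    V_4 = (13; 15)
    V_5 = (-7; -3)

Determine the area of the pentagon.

113

Apply the surveyor's formula: 2A = Σ (x_i·y_{i+1} − x_{i+1}·y_i), indices taken mod 5.
Σ = (28) + (44) + (54) + (66) + (34) = 226
Area = |Σ|/2 = 113.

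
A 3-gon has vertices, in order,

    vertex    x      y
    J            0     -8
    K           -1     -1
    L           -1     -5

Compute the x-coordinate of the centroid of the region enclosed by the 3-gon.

Apply the shoelace formula. First the cross-terms c_i = x_i·y_{i+1} − x_{i+1}·y_i:
  -8, 4, 8  ⇒  2A = 4, A = 2.
Then Σ (x_i + x_{i+1})·c_i = -8, so x̄ = -8 / (6·2) = -2/3.

-2/3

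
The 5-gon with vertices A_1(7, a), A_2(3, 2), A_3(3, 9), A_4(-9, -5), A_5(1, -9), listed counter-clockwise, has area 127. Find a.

-2

Write out the shoelace sum; only the two edges meeting at A_1 involve a:
2·Area = [(1·a − 7·(-9)) + (7·2 − 3·a)] + 173
       = -2·a + 250 = 254
⇒ a = -2.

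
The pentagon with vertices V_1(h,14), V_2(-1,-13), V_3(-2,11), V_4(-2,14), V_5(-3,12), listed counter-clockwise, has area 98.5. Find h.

-10

The doubled signed area Σ (x_i y_{i+1} − x_{i+1} y_i) is linear in h.
With h=0 it equals -53; the coefficient of h is -25 (from the two edges through V_1).
So -25·h + -53 = 2·98.5 = 197 ⇒ h = -10.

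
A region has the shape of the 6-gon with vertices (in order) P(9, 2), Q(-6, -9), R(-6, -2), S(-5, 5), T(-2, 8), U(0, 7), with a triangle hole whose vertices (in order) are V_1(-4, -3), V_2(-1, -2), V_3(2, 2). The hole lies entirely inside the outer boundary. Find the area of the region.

Outer boundary:
Apply the shoelace formula: 2A = Σ (x_i·y_{i+1} − x_{i+1}·y_i), indices taken mod 6.
P→Q: (9)(-9) − (-6)(2) = -69
Q→R: (-6)(-2) − (-6)(-9) = -42
R→S: (-6)(5) − (-5)(-2) = -40
S→T: (-5)(8) − (-2)(5) = -30
T→U: (-2)(7) − (0)(8) = -14
U→P: (0)(2) − (9)(7) = -63
Σ = -258
Area = |Σ|/2 = 129.
Hole:
Apply the surveyor's formula: 2A = Σ (x_i·y_{i+1} − x_{i+1}·y_i), indices taken mod 3.
Σ = (5) + (2) + (2) = 9
Area = |Σ|/2 = 4.5.
Net area = 129 − 4.5 = 124.5.

124.5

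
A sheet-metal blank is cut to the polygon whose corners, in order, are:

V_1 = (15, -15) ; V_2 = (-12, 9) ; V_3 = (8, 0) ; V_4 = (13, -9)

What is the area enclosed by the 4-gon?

Σ = (-45) + (-72) + (-72) + (-60) = -249
Area = |Σ|/2 = 124.5.

124.5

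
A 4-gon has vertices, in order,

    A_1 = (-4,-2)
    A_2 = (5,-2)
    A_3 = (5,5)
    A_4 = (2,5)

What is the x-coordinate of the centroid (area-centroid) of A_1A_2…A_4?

Apply Gauss's area formula. First the cross-terms c_i = x_i·y_{i+1} − x_{i+1}·y_i:
  18, 35, 15, 16  ⇒  2A = 84, A = 42.
Then Σ (x_i + x_{i+1})·c_i = 441, so x̄ = 441 / (6·42) = 1.75.

1.75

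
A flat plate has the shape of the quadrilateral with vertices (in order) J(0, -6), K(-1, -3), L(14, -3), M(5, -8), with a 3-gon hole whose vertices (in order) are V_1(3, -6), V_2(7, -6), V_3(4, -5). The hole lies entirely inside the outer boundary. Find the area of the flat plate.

Outer boundary:
Apply the surveyor's formula: 2A = Σ (x_i·y_{i+1} − x_{i+1}·y_i), indices taken mod 4.
J→K: (0)(-3) − (-1)(-6) = -6
K→L: (-1)(-3) − (14)(-3) = 45
L→M: (14)(-8) − (5)(-3) = -97
M→J: (5)(-6) − (0)(-8) = -30
Σ = -88
Area = |Σ|/2 = 44.
Hole:
Apply the shoelace formula: 2A = Σ (x_i·y_{i+1} − x_{i+1}·y_i), indices taken mod 3.
Σ = (24) + (-11) + (-9) = 4
Area = |Σ|/2 = 2.
Net area = 44 − 2 = 42.

42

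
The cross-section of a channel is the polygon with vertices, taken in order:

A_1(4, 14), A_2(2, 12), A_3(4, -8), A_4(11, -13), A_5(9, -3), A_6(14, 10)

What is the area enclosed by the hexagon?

Apply the shoelace (surveyor's) formula: 2A = Σ (x_i·y_{i+1} − x_{i+1}·y_i), indices taken mod 6.
Σ = (20) + (-64) + (36) + (84) + (132) + (156) = 364
Area = |Σ|/2 = 182.

182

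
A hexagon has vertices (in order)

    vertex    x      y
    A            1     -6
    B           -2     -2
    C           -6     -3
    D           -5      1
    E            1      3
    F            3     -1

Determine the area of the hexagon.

42

Apply the shoelace (surveyor's) formula: 2A = Σ (x_i·y_{i+1} − x_{i+1}·y_i), indices taken mod 6.
A→B: (1)(-2) − (-2)(-6) = -14
B→C: (-2)(-3) − (-6)(-2) = -6
C→D: (-6)(1) − (-5)(-3) = -21
D→E: (-5)(3) − (1)(1) = -16
E→F: (1)(-1) − (3)(3) = -10
F→A: (3)(-6) − (1)(-1) = -17
Σ = -84
Area = |Σ|/2 = 42.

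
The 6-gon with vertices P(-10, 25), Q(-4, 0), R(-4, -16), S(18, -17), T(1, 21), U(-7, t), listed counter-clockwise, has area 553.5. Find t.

20

The doubled signed area Σ (x_i y_{i+1} − x_{i+1} y_i) is linear in t.
With t=0 it equals 887; the coefficient of t is 11 (from the two edges through U).
So 11·t + 887 = 2·553.5 = 1107 ⇒ t = 20.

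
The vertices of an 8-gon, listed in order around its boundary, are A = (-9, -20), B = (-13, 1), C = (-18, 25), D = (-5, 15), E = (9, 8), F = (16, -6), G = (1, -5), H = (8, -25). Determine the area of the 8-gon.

761

Σ = (-269) + (-307) + (-145) + (-175) + (-182) + (-74) + (15) + (-385) = -1522
Area = |Σ|/2 = 761.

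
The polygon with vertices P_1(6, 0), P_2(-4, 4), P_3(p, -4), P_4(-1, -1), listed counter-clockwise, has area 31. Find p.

Write out the shoelace sum; only the two edges meeting at P_3 involve p:
2·Area = [((-4)·(-4) − p·4) + (p·(-1) − (-1)·(-4))] + 30
       = -5·p + 42 = 62
⇒ p = -4.

-4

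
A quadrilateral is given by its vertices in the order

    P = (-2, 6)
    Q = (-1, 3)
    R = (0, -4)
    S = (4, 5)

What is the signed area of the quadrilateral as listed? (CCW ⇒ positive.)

Apply the surveyor's formula: 2A = Σ (x_i·y_{i+1} − x_{i+1}·y_i), indices taken mod 4.
Σ = (0) + (4) + (16) + (34) = 54
Signed area = Σ/2 = 27 (positive ⇒ counter-clockwise traversal).

27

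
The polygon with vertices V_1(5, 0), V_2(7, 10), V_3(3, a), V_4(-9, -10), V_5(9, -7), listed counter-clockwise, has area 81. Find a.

-1

The doubled signed area Σ (x_i y_{i+1} − x_{i+1} y_i) is linear in a.
With a=0 it equals 178; the coefficient of a is 16 (from the two edges through V_3).
So 16·a + 178 = 2·81 = 162 ⇒ a = -1.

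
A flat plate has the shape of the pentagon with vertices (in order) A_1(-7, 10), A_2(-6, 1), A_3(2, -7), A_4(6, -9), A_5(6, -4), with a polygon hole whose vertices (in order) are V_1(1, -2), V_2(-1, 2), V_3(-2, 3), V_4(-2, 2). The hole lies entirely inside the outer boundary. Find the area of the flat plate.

Outer boundary:
A_1→A_2: (-7)(1) − (-6)(10) = 53
A_2→A_3: (-6)(-7) − (2)(1) = 40
A_3→A_4: (2)(-9) − (6)(-7) = 24
A_4→A_5: (6)(-4) − (6)(-9) = 30
A_5→A_1: (6)(10) − (-7)(-4) = 32
Σ = 179
Area = |Σ|/2 = 89.5.
Hole:
Apply the surveyor's formula: 2A = Σ (x_i·y_{i+1} − x_{i+1}·y_i), indices taken mod 4.
Σ = (0) + (1) + (2) + (2) = 5
Area = |Σ|/2 = 2.5.
Net area = 89.5 − 2.5 = 87.

87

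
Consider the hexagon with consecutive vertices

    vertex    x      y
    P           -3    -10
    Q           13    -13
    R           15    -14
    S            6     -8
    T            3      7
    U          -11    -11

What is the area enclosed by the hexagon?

166.5

Cross-terms: 169, 13, -36, 66, 44, 77  ⇒  Σ = 333
Area = |Σ|/2 = 166.5.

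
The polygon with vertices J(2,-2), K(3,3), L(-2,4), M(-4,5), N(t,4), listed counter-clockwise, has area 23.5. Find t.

Write out the shoelace sum; only the two edges meeting at N involve t:
2·Area = [((-4)·4 − t·5) + (t·(-2) − 2·4)] + 36
       = -7·t + 12 = 47
⇒ t = -5.

-5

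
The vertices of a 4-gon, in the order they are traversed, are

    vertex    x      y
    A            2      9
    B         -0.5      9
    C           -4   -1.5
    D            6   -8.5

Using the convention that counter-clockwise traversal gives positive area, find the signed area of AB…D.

Σ = (22.5) + (36.75) + (43) + (71) = 173.25
Signed area = Σ/2 = 86.625 (positive ⇒ counter-clockwise traversal).

86.625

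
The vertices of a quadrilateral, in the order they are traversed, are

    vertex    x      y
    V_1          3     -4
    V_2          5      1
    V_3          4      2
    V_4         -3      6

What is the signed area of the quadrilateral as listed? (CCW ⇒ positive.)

26.5

Σ = (23) + (6) + (30) + (-6) = 53
Signed area = Σ/2 = 26.5 (positive ⇒ counter-clockwise traversal).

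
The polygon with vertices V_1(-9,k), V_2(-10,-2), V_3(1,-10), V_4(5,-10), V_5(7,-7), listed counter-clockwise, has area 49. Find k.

The doubled signed area Σ (x_i y_{i+1} − x_{i+1} y_i) is linear in k.
With k=0 it equals 132; the coefficient of k is 17 (from the two edges through V_1).
So 17·k + 132 = 2·49 = 98 ⇒ k = -2.

-2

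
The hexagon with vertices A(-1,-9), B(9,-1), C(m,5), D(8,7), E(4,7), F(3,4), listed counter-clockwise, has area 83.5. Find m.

10

The doubled signed area Σ (x_i y_{i+1} − x_{i+1} y_i) is linear in m.
With m=0 it equals 87; the coefficient of m is 8 (from the two edges through C).
So 8·m + 87 = 2·83.5 = 167 ⇒ m = 10.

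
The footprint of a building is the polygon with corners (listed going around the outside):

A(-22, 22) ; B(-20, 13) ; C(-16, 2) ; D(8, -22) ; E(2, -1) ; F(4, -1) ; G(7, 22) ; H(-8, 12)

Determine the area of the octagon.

Apply the shoelace formula: 2A = Σ (x_i·y_{i+1} − x_{i+1}·y_i), indices taken mod 8.
Σ = (154) + (168) + (336) + (36) + (2) + (95) + (260) + (88) = 1139
Area = |Σ|/2 = 569.5.

569.5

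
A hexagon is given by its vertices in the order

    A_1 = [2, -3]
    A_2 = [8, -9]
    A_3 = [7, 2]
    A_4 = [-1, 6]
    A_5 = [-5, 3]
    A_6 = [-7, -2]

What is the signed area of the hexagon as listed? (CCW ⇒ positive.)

Cross-terms: 6, 79, 44, 27, 31, 25  ⇒  Σ = 212
Signed area = Σ/2 = 106 (positive ⇒ counter-clockwise traversal).

106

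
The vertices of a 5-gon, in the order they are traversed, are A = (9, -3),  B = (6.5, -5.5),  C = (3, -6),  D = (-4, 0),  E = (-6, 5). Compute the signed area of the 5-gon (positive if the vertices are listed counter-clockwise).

Apply the surveyor's formula: 2A = Σ (x_i·y_{i+1} − x_{i+1}·y_i), indices taken mod 5.
Σ = (-30) + (-22.5) + (-24) + (-20) + (-27) = -123.5
Signed area = Σ/2 = -61.75 (negative ⇒ clockwise traversal).

-61.75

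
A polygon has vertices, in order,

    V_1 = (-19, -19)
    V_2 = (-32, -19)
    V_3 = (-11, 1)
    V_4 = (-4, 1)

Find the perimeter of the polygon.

|V_1V_2| = √((-13)² + (0)²) = √169 = 13
|V_2V_3| = √((21)² + (20)²) = √841 = 29
|V_3V_4| = √((7)² + (0)²) = √49 = 7
|V_4V_1| = √((-15)² + (-20)²) = √625 = 25
Perimeter = 13 + 29 + 7 + 25 = 74.

74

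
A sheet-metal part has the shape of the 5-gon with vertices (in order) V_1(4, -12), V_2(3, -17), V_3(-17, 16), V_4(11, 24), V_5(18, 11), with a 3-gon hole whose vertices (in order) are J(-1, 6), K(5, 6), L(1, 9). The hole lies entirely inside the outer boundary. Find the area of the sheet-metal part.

705

Outer boundary:
Σ = (-32) + (-241) + (-584) + (-311) + (-260) = -1428
Area = |Σ|/2 = 714.
Hole:
Apply Gauss's area formula: 2A = Σ (x_i·y_{i+1} − x_{i+1}·y_i), indices taken mod 3.
Σ = (-36) + (39) + (15) = 18
Area = |Σ|/2 = 9.
Net area = 714 − 9 = 705.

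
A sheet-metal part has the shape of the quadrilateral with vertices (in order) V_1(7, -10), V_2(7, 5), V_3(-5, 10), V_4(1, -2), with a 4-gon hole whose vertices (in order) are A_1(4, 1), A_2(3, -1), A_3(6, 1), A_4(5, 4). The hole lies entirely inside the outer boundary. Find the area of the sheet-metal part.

97

Outer boundary:
V_1→V_2: (7)(5) − (7)(-10) = 105
V_2→V_3: (7)(10) − (-5)(5) = 95
V_3→V_4: (-5)(-2) − (1)(10) = 0
V_4→V_1: (1)(-10) − (7)(-2) = 4
Σ = 204
Area = |Σ|/2 = 102.
Hole:
Σ = (-7) + (9) + (19) + (-11) = 10
Area = |Σ|/2 = 5.
Net area = 102 − 5 = 97.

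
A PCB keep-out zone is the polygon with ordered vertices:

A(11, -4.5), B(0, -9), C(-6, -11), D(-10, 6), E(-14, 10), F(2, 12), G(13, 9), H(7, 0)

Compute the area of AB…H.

367.75

Apply Gauss's area formula: 2A = Σ (x_i·y_{i+1} − x_{i+1}·y_i), indices taken mod 8.
Cross-terms: -99, -54, -146, -16, -188, -138, -63, -31.5  ⇒  Σ = -735.5
Area = |Σ|/2 = 367.75.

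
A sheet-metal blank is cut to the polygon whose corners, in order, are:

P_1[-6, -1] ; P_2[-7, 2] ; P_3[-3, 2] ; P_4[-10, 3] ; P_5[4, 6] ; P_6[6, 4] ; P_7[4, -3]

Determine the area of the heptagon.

82

Apply the surveyor's formula: 2A = Σ (x_i·y_{i+1} − x_{i+1}·y_i), indices taken mod 7.
Σ = (-19) + (-8) + (11) + (-72) + (-20) + (-34) + (-22) = -164
Area = |Σ|/2 = 82.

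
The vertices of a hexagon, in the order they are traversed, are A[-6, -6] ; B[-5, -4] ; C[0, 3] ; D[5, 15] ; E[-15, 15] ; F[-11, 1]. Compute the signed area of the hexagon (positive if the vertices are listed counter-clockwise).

243

Apply the shoelace (surveyor's) formula: 2A = Σ (x_i·y_{i+1} − x_{i+1}·y_i), indices taken mod 6.
Σ = (-6) + (-15) + (-15) + (300) + (150) + (72) = 486
Signed area = Σ/2 = 243 (positive ⇒ counter-clockwise traversal).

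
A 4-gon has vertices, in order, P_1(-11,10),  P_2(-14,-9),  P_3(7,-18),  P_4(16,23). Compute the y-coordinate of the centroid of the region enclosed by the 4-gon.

Apply the surveyor's formula. First the cross-terms c_i = x_i·y_{i+1} − x_{i+1}·y_i:
  239, 315, 449, 413  ⇒  2A = 1416, A = 708.
Then Σ (y_i + y_{i+1})·c_i = 7608, so ȳ = 7608 / (6·708) = 317/177.

317/177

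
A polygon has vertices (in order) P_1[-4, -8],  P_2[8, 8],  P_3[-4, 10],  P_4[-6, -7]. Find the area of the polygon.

126

Apply the shoelace formula: 2A = Σ (x_i·y_{i+1} − x_{i+1}·y_i), indices taken mod 4.
Cross-terms: 32, 112, 88, 20  ⇒  Σ = 252
Area = |Σ|/2 = 126.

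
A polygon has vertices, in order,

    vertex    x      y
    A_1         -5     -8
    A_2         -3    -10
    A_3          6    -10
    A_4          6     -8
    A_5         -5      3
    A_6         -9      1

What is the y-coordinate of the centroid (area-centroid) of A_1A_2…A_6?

-565/123

Apply the shoelace formula. First the cross-terms c_i = x_i·y_{i+1} − x_{i+1}·y_i:
  26, 90, 12, -22, 22, 77  ⇒  2A = 205, A = 102.5.
Then Σ (y_i + y_{i+1})·c_i = -2825, so ȳ = -2825 / (6·102.5) = -565/123.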